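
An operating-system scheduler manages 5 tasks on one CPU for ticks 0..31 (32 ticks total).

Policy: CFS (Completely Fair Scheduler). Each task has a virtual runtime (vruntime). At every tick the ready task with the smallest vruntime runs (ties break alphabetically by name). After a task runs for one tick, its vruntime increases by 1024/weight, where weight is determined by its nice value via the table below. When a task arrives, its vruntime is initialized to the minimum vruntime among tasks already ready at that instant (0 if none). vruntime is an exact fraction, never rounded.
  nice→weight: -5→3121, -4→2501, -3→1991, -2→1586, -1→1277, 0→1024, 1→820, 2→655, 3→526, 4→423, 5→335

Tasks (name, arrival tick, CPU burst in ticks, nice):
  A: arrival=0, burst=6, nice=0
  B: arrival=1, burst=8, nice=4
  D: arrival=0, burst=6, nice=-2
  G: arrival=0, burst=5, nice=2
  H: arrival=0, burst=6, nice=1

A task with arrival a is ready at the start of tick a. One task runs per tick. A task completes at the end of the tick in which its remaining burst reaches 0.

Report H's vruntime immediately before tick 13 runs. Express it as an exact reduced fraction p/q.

vruntime(H, start of tick 13) = 512/205

t=0: vr[A=0 D=0 G=0 H=0] → run A
t=1: vr[A=1 B=0 D=0 G=0 H=0] → run B
t=2: vr[A=1 B=1024/423 D=0 G=0 H=0] → run D
t=3: vr[A=1 B=1024/423 D=512/793 G=0 H=0] → run G
t=4: vr[A=1 B=1024/423 D=512/793 G=1024/655 H=0] → run H
t=5: vr[A=1 B=1024/423 D=512/793 G=1024/655 H=256/205] → run D
t=6: vr[A=1 B=1024/423 D=1024/793 G=1024/655 H=256/205] → run A
t=7: vr[A=2 B=1024/423 D=1024/793 G=1024/655 H=256/205] → run H
t=8: vr[A=2 B=1024/423 D=1024/793 G=1024/655 H=512/205] → run D
t=9: vr[A=2 B=1024/423 D=1536/793 G=1024/655 H=512/205] → run G
t=10: vr[A=2 B=1024/423 D=1536/793 G=2048/655 H=512/205] → run D
t=11: vr[A=2 B=1024/423 D=2048/793 G=2048/655 H=512/205] → run A
t=12: vr[A=3 B=1024/423 D=2048/793 G=2048/655 H=512/205] → run B
t=13: vr[A=3 B=2048/423 D=2048/793 G=2048/655 H=512/205] → run H
t=14: vr[A=3 B=2048/423 D=2048/793 G=2048/655 H=768/205] → run D
t=15: vr[A=3 B=2048/423 D=2560/793 G=2048/655 H=768/205] → run A
t=16: vr[A=4 B=2048/423 D=2560/793 G=2048/655 H=768/205] → run G
t=17: vr[A=4 B=2048/423 D=2560/793 G=3072/655 H=768/205] → run D
t=18: vr[A=4 B=2048/423 G=3072/655 H=768/205] → run H
t=19: vr[A=4 B=2048/423 G=3072/655 H=1024/205] → run A
t=20: vr[A=5 B=2048/423 G=3072/655 H=1024/205] → run G
t=21: vr[A=5 B=2048/423 G=4096/655 H=1024/205] → run B
t=22: vr[A=5 B=1024/141 G=4096/655 H=1024/205] → run H
t=23: vr[A=5 B=1024/141 G=4096/655 H=256/41] → run A
t=24: vr[B=1024/141 G=4096/655 H=256/41] → run H
t=25: vr[B=1024/141 G=4096/655] → run G
t=26: vr[B=1024/141] → run B
t=27: vr[B=4096/423] → run B
t=28: vr[B=5120/423] → run B
t=29: vr[B=2048/141] → run B
t=30: vr[B=7168/423] → run B
t=31: (idle)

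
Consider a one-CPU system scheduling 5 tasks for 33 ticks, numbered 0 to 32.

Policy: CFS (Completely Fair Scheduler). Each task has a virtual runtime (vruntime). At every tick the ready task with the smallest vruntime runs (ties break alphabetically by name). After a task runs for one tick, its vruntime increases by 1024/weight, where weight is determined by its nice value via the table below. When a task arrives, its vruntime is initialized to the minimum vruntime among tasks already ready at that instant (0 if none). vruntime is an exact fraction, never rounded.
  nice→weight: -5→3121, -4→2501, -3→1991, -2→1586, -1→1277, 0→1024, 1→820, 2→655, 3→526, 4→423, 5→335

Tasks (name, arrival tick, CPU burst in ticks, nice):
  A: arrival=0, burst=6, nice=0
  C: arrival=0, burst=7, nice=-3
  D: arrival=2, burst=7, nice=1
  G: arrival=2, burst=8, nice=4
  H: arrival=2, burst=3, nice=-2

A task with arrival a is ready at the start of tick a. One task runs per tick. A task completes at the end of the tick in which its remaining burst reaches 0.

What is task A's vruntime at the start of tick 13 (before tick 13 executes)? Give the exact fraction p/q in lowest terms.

t=0: vr[A=0 C=0] → run A
t=1: vr[A=1 C=0] → run C
t=2: vr[A=1 C=1024/1991 D=1024/1991 G=1024/1991 H=1024/1991] → run C
t=3: vr[A=1 C=2048/1991 D=1024/1991 G=1024/1991 H=1024/1991] → run D
t=4: vr[A=1 C=2048/1991 D=719616/408155 G=1024/1991 H=1024/1991] → run G
t=5: vr[A=1 C=2048/1991 D=719616/408155 G=2471936/842193 H=1024/1991] → run H
t=6: vr[A=1 C=2048/1991 D=719616/408155 G=2471936/842193 H=1831424/1578863] → run A
t=7: vr[A=2 C=2048/1991 D=719616/408155 G=2471936/842193 H=1831424/1578863] → run C
t=8: vr[A=2 C=3072/1991 D=719616/408155 G=2471936/842193 H=1831424/1578863] → run H
t=9: vr[A=2 C=3072/1991 D=719616/408155 G=2471936/842193 H=2850816/1578863] → run C
t=10: vr[A=2 C=4096/1991 D=719616/408155 G=2471936/842193 H=2850816/1578863] → run D
t=11: vr[A=2 C=4096/1991 D=1229312/408155 G=2471936/842193 H=2850816/1578863] → run H
t=12: vr[A=2 C=4096/1991 D=1229312/408155 G=2471936/842193] → run A
t=13: vr[A=3 C=4096/1991 D=1229312/408155 G=2471936/842193] → run C
t=14: vr[A=3 C=5120/1991 D=1229312/408155 G=2471936/842193] → run C
t=15: vr[A=3 C=6144/1991 D=1229312/408155 G=2471936/842193] → run G
t=16: vr[A=3 C=6144/1991 D=1229312/408155 G=4510720/842193] → run A
t=17: vr[A=4 C=6144/1991 D=1229312/408155 G=4510720/842193] → run D
t=18: vr[A=4 C=6144/1991 D=1739008/408155 G=4510720/842193] → run C
t=19: vr[A=4 D=1739008/408155 G=4510720/842193] → run A
t=20: vr[A=5 D=1739008/408155 G=4510720/842193] → run D
t=21: vr[A=5 D=2248704/408155 G=4510720/842193] → run A
t=22: vr[D=2248704/408155 G=4510720/842193] → run G
t=23: vr[D=2248704/408155 G=2183168/280731] → run D
t=24: vr[D=551680/81631 G=2183168/280731] → run D
t=25: vr[D=3268096/408155 G=2183168/280731] → run G
t=26: vr[D=3268096/408155 G=8588288/842193] → run D
t=27: vr[G=8588288/842193] → run G
t=28: vr[G=10627072/842193] → run G
t=29: vr[G=4221952/280731] → run G
t=30: vr[G=14704640/842193] → run G
t=31: (idle)
t=32: (idle)

vruntime(A, start of tick 13) = 3/1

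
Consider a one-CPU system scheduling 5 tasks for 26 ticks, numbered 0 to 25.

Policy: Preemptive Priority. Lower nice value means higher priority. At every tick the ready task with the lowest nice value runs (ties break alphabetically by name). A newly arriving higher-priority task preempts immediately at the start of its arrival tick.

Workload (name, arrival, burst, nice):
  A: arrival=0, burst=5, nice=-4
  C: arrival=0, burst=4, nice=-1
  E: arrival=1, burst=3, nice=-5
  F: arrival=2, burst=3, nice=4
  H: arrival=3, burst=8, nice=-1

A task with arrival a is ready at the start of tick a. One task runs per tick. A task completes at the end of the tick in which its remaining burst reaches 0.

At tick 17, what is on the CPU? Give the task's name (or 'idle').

running at tick 17 = H

t=0: ready={A,C} → run A
t=1: ready={A,C,E} → run E
t=2: ready={A,C,E,F} → run E
t=3: ready={A,C,E,F,H} → run E
t=4: ready={A,C,F,H} → run A
t=5: ready={A,C,F,H} → run A
t=6: ready={A,C,F,H} → run A
t=7: ready={A,C,F,H} → run A
t=8: ready={C,F,H} → run C
t=9: ready={C,F,H} → run C
t=10: ready={C,F,H} → run C
t=11: ready={C,F,H} → run C
t=12: ready={F,H} → run H
t=13: ready={F,H} → run H
t=14: ready={F,H} → run H
t=15: ready={F,H} → run H
t=16: ready={F,H} → run H
t=17: ready={F,H} → run H
t=18: ready={F,H} → run H
t=19: ready={F,H} → run H
t=20: ready={F} → run F
t=21: ready={F} → run F
t=22: ready={F} → run F
t=23: (idle)
t=24: (idle)
t=25: (idle)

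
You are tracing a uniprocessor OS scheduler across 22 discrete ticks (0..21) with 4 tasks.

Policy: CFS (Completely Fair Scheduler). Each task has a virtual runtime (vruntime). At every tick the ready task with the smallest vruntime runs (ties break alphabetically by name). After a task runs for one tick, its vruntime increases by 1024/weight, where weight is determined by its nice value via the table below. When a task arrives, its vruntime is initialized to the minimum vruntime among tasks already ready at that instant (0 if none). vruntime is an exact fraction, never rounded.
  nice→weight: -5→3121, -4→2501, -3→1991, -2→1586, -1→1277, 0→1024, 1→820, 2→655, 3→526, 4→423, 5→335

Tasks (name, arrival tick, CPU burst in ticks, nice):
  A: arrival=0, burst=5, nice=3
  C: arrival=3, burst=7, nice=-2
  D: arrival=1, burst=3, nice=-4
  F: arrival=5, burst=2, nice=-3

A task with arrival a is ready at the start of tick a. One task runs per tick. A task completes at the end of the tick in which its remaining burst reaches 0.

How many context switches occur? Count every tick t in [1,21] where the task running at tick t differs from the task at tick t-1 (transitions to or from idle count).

t=0: vr[A=0] → run A
t=1: vr[A=512/263 D=512/263] → run A
t=2: vr[A=1024/263 D=512/263] → run D
t=3: vr[A=1024/263 C=1549824/657763 D=1549824/657763] → run C
t=4: vr[A=1024/263 C=25668608/8550919 D=1549824/657763] → run D
t=5: vr[A=1024/263 C=25668608/8550919 D=1819136/657763 F=1819136/657763] → run D
t=6: vr[A=1024/263 C=25668608/8550919 F=1819136/657763] → run F
t=7: vr[A=1024/263 C=25668608/8550919 F=4295449088/1309606133] → run C
t=8: vr[A=1024/263 C=31189504/8550919 F=4295449088/1309606133] → run F
t=9: vr[A=1024/263 C=31189504/8550919] → run C
t=10: vr[A=1024/263 C=36710400/8550919] → run A
t=11: vr[A=1536/263 C=36710400/8550919] → run C
t=12: vr[A=1536/263 C=42231296/8550919] → run C
t=13: vr[A=1536/263 C=47752192/8550919] → run C
t=14: vr[A=1536/263 C=53273088/8550919] → run A
t=15: vr[A=2048/263 C=53273088/8550919] → run C
t=16: vr[A=2048/263] → run A
t=17: (idle)
t=18: (idle)
t=19: (idle)
t=20: (idle)
t=21: (idle)

context switches = 13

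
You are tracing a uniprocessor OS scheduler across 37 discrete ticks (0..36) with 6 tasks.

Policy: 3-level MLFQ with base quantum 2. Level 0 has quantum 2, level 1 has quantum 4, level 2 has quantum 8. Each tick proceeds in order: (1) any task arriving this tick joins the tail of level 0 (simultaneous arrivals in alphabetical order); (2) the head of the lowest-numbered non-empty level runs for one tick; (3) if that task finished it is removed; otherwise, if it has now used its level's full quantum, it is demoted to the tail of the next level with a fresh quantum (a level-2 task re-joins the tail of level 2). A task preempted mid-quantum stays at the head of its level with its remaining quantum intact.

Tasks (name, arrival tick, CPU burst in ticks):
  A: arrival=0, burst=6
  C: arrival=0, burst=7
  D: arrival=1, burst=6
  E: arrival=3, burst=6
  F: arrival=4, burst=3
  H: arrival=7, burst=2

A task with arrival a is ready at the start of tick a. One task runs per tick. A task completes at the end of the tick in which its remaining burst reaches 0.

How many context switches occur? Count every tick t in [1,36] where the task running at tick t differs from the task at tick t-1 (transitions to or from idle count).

t=0: L0/L1/L2 = AC/-/- → run A
t=1: L0/L1/L2 = ACD/-/- → run A
t=2: L0/L1/L2 = CD/A/- → run C
t=3: L0/L1/L2 = CDE/A/- → run C
t=4: L0/L1/L2 = DEF/AC/- → run D
t=5: L0/L1/L2 = DEF/AC/- → run D
t=6: L0/L1/L2 = EF/ACD/- → run E
t=7: L0/L1/L2 = EFH/ACD/- → run E
t=8: L0/L1/L2 = FH/ACDE/- → run F
t=9: L0/L1/L2 = FH/ACDE/- → run F
t=10: L0/L1/L2 = H/ACDEF/- → run H
t=11: L0/L1/L2 = H/ACDEF/- → run H
t=12: L0/L1/L2 = -/ACDEF/- → run A
t=13: L0/L1/L2 = -/ACDEF/- → run A
t=14: L0/L1/L2 = -/ACDEF/- → run A
t=15: L0/L1/L2 = -/ACDEF/- → run A
t=16: L0/L1/L2 = -/CDEF/- → run C
t=17: L0/L1/L2 = -/CDEF/- → run C
t=18: L0/L1/L2 = -/CDEF/- → run C
t=19: L0/L1/L2 = -/CDEF/- → run C
t=20: L0/L1/L2 = -/DEF/C → run D
t=21: L0/L1/L2 = -/DEF/C → run D
t=22: L0/L1/L2 = -/DEF/C → run D
t=23: L0/L1/L2 = -/DEF/C → run D
t=24: L0/L1/L2 = -/EF/C → run E
t=25: L0/L1/L2 = -/EF/C → run E
t=26: L0/L1/L2 = -/EF/C → run E
t=27: L0/L1/L2 = -/EF/C → run E
t=28: L0/L1/L2 = -/F/C → run F
t=29: L0/L1/L2 = -/-/C → run C
t=30: (idle)
t=31: (idle)
t=32: (idle)
t=33: (idle)
t=34: (idle)
t=35: (idle)
t=36: (idle)

context switches = 12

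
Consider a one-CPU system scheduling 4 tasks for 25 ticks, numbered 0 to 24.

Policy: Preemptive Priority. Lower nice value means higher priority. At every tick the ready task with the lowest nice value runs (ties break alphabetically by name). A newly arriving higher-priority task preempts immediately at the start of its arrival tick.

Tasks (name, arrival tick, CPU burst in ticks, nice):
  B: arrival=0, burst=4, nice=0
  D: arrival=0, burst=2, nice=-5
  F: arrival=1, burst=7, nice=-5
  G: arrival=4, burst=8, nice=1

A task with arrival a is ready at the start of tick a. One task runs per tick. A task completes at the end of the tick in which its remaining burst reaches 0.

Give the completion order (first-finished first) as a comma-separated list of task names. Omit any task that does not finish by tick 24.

completion order = D, F, B, G

t=0: ready={B,D} → run D
t=1: ready={B,D,F} → run D
t=2: ready={B,F} → run F
t=3: ready={B,F} → run F
t=4: ready={B,F,G} → run F
t=5: ready={B,F,G} → run F
t=6: ready={B,F,G} → run F
t=7: ready={B,F,G} → run F
t=8: ready={B,F,G} → run F
t=9: ready={B,G} → run B
t=10: ready={B,G} → run B
t=11: ready={B,G} → run B
t=12: ready={B,G} → run B
t=13: ready={G} → run G
t=14: ready={G} → run G
t=15: ready={G} → run G
t=16: ready={G} → run G
t=17: ready={G} → run G
t=18: ready={G} → run G
t=19: ready={G} → run G
t=20: ready={G} → run G
t=21: (idle)
t=22: (idle)
t=23: (idle)
t=24: (idle)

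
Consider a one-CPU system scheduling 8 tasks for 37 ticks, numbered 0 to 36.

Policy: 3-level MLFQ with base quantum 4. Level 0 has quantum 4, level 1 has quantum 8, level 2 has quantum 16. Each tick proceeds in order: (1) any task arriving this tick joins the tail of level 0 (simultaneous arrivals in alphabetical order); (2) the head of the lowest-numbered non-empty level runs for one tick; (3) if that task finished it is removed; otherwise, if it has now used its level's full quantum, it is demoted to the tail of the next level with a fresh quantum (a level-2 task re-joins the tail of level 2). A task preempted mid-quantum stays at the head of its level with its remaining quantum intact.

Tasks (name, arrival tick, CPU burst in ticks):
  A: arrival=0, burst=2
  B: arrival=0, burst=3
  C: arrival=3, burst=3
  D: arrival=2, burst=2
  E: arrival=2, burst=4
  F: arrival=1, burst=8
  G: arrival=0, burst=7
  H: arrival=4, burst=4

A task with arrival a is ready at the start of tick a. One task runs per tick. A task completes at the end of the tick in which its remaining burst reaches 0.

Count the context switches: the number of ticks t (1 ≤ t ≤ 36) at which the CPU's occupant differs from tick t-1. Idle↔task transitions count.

t=0: L0/L1/L2 = ABG/-/- → run A
t=1: L0/L1/L2 = ABGF/-/- → run A
t=2: L0/L1/L2 = BGFDE/-/- → run B
t=3: L0/L1/L2 = BGFDEC/-/- → run B
t=4: L0/L1/L2 = BGFDECH/-/- → run B
t=5: L0/L1/L2 = GFDECH/-/- → run G
t=6: L0/L1/L2 = GFDECH/-/- → run G
t=7: L0/L1/L2 = GFDECH/-/- → run G
t=8: L0/L1/L2 = GFDECH/-/- → run G
t=9: L0/L1/L2 = FDECH/G/- → run F
t=10: L0/L1/L2 = FDECH/G/- → run F
t=11: L0/L1/L2 = FDECH/G/- → run F
t=12: L0/L1/L2 = FDECH/G/- → run F
t=13: L0/L1/L2 = DECH/GF/- → run D
t=14: L0/L1/L2 = DECH/GF/- → run D
t=15: L0/L1/L2 = ECH/GF/- → run E
t=16: L0/L1/L2 = ECH/GF/- → run E
t=17: L0/L1/L2 = ECH/GF/- → run E
t=18: L0/L1/L2 = ECH/GF/- → run E
t=19: L0/L1/L2 = CH/GF/- → run C
t=20: L0/L1/L2 = CH/GF/- → run C
t=21: L0/L1/L2 = CH/GF/- → run C
t=22: L0/L1/L2 = H/GF/- → run H
t=23: L0/L1/L2 = H/GF/- → run H
t=24: L0/L1/L2 = H/GF/- → run H
t=25: L0/L1/L2 = H/GF/- → run H
t=26: L0/L1/L2 = -/GF/- → run G
t=27: L0/L1/L2 = -/GF/- → run G
t=28: L0/L1/L2 = -/GF/- → run G
t=29: L0/L1/L2 = -/F/- → run F
t=30: L0/L1/L2 = -/F/- → run F
t=31: L0/L1/L2 = -/F/- → run F
t=32: L0/L1/L2 = -/F/- → run F
t=33: (idle)
t=34: (idle)
t=35: (idle)
t=36: (idle)

context switches = 10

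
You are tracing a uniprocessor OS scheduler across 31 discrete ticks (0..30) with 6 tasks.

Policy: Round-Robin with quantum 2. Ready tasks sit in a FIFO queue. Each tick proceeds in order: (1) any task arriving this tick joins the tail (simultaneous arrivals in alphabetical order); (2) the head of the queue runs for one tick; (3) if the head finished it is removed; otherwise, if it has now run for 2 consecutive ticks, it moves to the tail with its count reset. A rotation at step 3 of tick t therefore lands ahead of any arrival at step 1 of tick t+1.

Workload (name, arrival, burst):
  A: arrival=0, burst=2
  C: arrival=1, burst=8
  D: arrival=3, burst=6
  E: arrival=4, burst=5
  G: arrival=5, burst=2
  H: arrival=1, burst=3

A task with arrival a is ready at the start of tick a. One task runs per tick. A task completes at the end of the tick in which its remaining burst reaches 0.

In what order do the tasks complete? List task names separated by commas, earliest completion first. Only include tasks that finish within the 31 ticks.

completion order = A, G, H, D, C, E

t=0: queue=[A] q_used=0 → run A
t=1: queue=[A,C,H] q_used=1 → run A
t=2: queue=[C,H] q_used=0 → run C
t=3: queue=[C,H,D] q_used=1 → run C
t=4: queue=[H,D,C,E] q_used=0 → run H
t=5: queue=[H,D,C,E,G] q_used=1 → run H
t=6: queue=[D,C,E,G,H] q_used=0 → run D
t=7: queue=[D,C,E,G,H] q_used=1 → run D
t=8: queue=[C,E,G,H,D] q_used=0 → run C
t=9: queue=[C,E,G,H,D] q_used=1 → run C
t=10: queue=[E,G,H,D,C] q_used=0 → run E
t=11: queue=[E,G,H,D,C] q_used=1 → run E
t=12: queue=[G,H,D,C,E] q_used=0 → run G
t=13: queue=[G,H,D,C,E] q_used=1 → run G
t=14: queue=[H,D,C,E] q_used=0 → run H
t=15: queue=[D,C,E] q_used=0 → run D
t=16: queue=[D,C,E] q_used=1 → run D
t=17: queue=[C,E,D] q_used=0 → run C
t=18: queue=[C,E,D] q_used=1 → run C
t=19: queue=[E,D,C] q_used=0 → run E
t=20: queue=[E,D,C] q_used=1 → run E
t=21: queue=[D,C,E] q_used=0 → run D
t=22: queue=[D,C,E] q_used=1 → run D
t=23: queue=[C,E] q_used=0 → run C
t=24: queue=[C,E] q_used=1 → run C
t=25: queue=[E] q_used=0 → run E
t=26: (idle)
t=27: (idle)
t=28: (idle)
t=29: (idle)
t=30: (idle)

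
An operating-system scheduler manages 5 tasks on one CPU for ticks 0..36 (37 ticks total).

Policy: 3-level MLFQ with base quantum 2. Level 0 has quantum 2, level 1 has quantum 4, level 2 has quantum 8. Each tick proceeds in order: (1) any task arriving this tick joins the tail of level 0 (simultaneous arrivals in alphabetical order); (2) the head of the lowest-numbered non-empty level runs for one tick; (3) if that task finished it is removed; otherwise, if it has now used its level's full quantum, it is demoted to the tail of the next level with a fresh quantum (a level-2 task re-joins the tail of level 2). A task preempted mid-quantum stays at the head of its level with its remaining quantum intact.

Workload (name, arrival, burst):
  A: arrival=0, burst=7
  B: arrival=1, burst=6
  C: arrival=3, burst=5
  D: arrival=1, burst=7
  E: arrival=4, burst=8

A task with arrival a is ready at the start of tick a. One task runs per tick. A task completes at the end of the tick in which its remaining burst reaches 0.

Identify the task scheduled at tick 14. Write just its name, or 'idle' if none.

running at tick 14 = B

t=0: L0/L1/L2 = A/-/- → run A
t=1: L0/L1/L2 = ABD/-/- → run A
t=2: L0/L1/L2 = BD/A/- → run B
t=3: L0/L1/L2 = BDC/A/- → run B
t=4: L0/L1/L2 = DCE/AB/- → run D
t=5: L0/L1/L2 = DCE/AB/- → run D
t=6: L0/L1/L2 = CE/ABD/- → run C
t=7: L0/L1/L2 = CE/ABD/- → run C
t=8: L0/L1/L2 = E/ABDC/- → run E
t=9: L0/L1/L2 = E/ABDC/- → run E
t=10: L0/L1/L2 = -/ABDCE/- → run A
t=11: L0/L1/L2 = -/ABDCE/- → run A
t=12: L0/L1/L2 = -/ABDCE/- → run A
t=13: L0/L1/L2 = -/ABDCE/- → run A
t=14: L0/L1/L2 = -/BDCE/A → run B
t=15: L0/L1/L2 = -/BDCE/A → run B
t=16: L0/L1/L2 = -/BDCE/A → run B
t=17: L0/L1/L2 = -/BDCE/A → run B
t=18: L0/L1/L2 = -/DCE/A → run D
t=19: L0/L1/L2 = -/DCE/A → run D
t=20: L0/L1/L2 = -/DCE/A → run D
t=21: L0/L1/L2 = -/DCE/A → run D
t=22: L0/L1/L2 = -/CE/AD → run C
t=23: L0/L1/L2 = -/CE/AD → run C
t=24: L0/L1/L2 = -/CE/AD → run C
t=25: L0/L1/L2 = -/E/AD → run E
t=26: L0/L1/L2 = -/E/AD → run E
t=27: L0/L1/L2 = -/E/AD → run E
t=28: L0/L1/L2 = -/E/AD → run E
t=29: L0/L1/L2 = -/-/ADE → run A
t=30: L0/L1/L2 = -/-/DE → run D
t=31: L0/L1/L2 = -/-/E → run E
t=32: L0/L1/L2 = -/-/E → run E
t=33: (idle)
t=34: (idle)
t=35: (idle)
t=36: (idle)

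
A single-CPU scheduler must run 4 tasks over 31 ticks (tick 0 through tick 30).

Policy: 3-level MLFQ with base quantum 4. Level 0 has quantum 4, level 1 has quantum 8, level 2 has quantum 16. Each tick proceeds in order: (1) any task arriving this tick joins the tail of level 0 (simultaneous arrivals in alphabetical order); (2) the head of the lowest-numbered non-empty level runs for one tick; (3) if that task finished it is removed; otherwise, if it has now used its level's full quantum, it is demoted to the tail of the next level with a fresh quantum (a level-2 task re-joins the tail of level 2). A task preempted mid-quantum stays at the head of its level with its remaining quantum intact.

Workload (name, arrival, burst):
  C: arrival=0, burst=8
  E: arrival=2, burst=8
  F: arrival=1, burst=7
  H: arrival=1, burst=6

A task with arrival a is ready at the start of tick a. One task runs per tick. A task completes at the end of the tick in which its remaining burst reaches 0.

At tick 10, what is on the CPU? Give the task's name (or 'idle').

t=0: L0/L1/L2 = C/-/- → run C
t=1: L0/L1/L2 = CFH/-/- → run C
t=2: L0/L1/L2 = CFHE/-/- → run C
t=3: L0/L1/L2 = CFHE/-/- → run C
t=4: L0/L1/L2 = FHE/C/- → run F
t=5: L0/L1/L2 = FHE/C/- → run F
t=6: L0/L1/L2 = FHE/C/- → run F
t=7: L0/L1/L2 = FHE/C/- → run F
t=8: L0/L1/L2 = HE/CF/- → run H
t=9: L0/L1/L2 = HE/CF/- → run H
t=10: L0/L1/L2 = HE/CF/- → run H
t=11: L0/L1/L2 = HE/CF/- → run H
t=12: L0/L1/L2 = E/CFH/- → run E
t=13: L0/L1/L2 = E/CFH/- → run E
t=14: L0/L1/L2 = E/CFH/- → run E
t=15: L0/L1/L2 = E/CFH/- → run E
t=16: L0/L1/L2 = -/CFHE/- → run C
t=17: L0/L1/L2 = -/CFHE/- → run C
t=18: L0/L1/L2 = -/CFHE/- → run C
t=19: L0/L1/L2 = -/CFHE/- → run C
t=20: L0/L1/L2 = -/FHE/- → run F
t=21: L0/L1/L2 = -/FHE/- → run F
t=22: L0/L1/L2 = -/FHE/- → run F
t=23: L0/L1/L2 = -/HE/- → run H
t=24: L0/L1/L2 = -/HE/- → run H
t=25: L0/L1/L2 = -/E/- → run E
t=26: L0/L1/L2 = -/E/- → run E
t=27: L0/L1/L2 = -/E/- → run E
t=28: L0/L1/L2 = -/E/- → run E
t=29: (idle)
t=30: (idle)

running at tick 10 = H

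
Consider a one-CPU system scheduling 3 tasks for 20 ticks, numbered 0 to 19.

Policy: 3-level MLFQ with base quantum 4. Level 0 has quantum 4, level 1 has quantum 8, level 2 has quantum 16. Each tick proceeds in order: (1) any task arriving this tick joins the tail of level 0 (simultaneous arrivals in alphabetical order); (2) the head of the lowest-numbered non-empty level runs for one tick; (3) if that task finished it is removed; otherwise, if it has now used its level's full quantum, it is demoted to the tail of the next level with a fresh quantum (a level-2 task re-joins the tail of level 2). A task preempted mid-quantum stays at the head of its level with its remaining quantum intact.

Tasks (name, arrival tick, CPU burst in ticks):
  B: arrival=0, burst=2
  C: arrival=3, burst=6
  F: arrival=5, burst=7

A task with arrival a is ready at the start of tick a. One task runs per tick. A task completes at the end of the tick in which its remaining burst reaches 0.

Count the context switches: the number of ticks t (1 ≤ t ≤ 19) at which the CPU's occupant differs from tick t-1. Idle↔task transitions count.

t=0: L0/L1/L2 = B/-/- → run B
t=1: L0/L1/L2 = B/-/- → run B
t=2: (idle)
t=3: L0/L1/L2 = C/-/- → run C
t=4: L0/L1/L2 = C/-/- → run C
t=5: L0/L1/L2 = CF/-/- → run C
t=6: L0/L1/L2 = CF/-/- → run C
t=7: L0/L1/L2 = F/C/- → run F
t=8: L0/L1/L2 = F/C/- → run F
t=9: L0/L1/L2 = F/C/- → run F
t=10: L0/L1/L2 = F/C/- → run F
t=11: L0/L1/L2 = -/CF/- → run C
t=12: L0/L1/L2 = -/CF/- → run C
t=13: L0/L1/L2 = -/F/- → run F
t=14: L0/L1/L2 = -/F/- → run F
t=15: L0/L1/L2 = -/F/- → run F
t=16: (idle)
t=17: (idle)
t=18: (idle)
t=19: (idle)

context switches = 6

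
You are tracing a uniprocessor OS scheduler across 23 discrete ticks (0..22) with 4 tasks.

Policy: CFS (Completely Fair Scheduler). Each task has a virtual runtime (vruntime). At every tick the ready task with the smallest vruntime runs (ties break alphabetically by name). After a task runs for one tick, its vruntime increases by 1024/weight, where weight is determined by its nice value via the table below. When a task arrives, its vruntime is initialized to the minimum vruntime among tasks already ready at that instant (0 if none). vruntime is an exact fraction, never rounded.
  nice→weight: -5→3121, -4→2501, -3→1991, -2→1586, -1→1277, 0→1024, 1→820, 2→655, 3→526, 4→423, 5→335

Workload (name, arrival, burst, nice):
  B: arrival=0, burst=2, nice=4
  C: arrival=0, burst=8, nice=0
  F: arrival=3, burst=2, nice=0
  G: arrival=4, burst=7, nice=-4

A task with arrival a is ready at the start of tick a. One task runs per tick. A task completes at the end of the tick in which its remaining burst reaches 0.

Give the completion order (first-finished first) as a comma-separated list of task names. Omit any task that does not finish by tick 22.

t=0: vr[B=0 C=0] → run B
t=1: vr[B=1024/423 C=0] → run C
t=2: vr[B=1024/423 C=1] → run C
t=3: vr[B=1024/423 C=2 F=2] → run C
t=4: vr[B=1024/423 C=3 F=2 G=2] → run F
t=5: vr[B=1024/423 C=3 F=3 G=2] → run G
t=6: vr[B=1024/423 C=3 F=3 G=6026/2501] → run G
t=7: vr[B=1024/423 C=3 F=3 G=7050/2501] → run B
t=8: vr[C=3 F=3 G=7050/2501] → run G
t=9: vr[C=3 F=3 G=8074/2501] → run C
t=10: vr[C=4 F=3 G=8074/2501] → run F
t=11: vr[C=4 G=8074/2501] → run G
t=12: vr[C=4 G=9098/2501] → run G
t=13: vr[C=4 G=10122/2501] → run C
t=14: vr[C=5 G=10122/2501] → run G
t=15: vr[C=5 G=11146/2501] → run G
t=16: vr[C=5] → run C
t=17: vr[C=6] → run C
t=18: vr[C=7] → run C
t=19: (idle)
t=20: (idle)
t=21: (idle)
t=22: (idle)

completion order = B, F, G, C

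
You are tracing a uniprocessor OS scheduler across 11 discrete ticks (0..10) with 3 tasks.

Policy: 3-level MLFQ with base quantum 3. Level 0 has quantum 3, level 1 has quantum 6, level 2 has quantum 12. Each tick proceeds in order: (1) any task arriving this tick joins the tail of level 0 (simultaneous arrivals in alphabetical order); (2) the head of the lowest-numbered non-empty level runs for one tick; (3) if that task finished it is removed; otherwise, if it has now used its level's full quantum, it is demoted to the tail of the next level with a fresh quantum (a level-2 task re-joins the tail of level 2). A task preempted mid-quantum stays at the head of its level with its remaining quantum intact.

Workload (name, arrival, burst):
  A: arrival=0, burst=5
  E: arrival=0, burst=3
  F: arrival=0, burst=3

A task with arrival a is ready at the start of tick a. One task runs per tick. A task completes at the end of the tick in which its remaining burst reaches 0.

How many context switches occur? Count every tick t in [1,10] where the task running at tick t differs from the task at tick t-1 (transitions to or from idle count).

context switches = 3

t=0: L0/L1/L2 = AEF/-/- → run A
t=1: L0/L1/L2 = AEF/-/- → run A
t=2: L0/L1/L2 = AEF/-/- → run A
t=3: L0/L1/L2 = EF/A/- → run E
t=4: L0/L1/L2 = EF/A/- → run E
t=5: L0/L1/L2 = EF/A/- → run E
t=6: L0/L1/L2 = F/A/- → run F
t=7: L0/L1/L2 = F/A/- → run F
t=8: L0/L1/L2 = F/A/- → run F
t=9: L0/L1/L2 = -/A/- → run A
t=10: L0/L1/L2 = -/A/- → run A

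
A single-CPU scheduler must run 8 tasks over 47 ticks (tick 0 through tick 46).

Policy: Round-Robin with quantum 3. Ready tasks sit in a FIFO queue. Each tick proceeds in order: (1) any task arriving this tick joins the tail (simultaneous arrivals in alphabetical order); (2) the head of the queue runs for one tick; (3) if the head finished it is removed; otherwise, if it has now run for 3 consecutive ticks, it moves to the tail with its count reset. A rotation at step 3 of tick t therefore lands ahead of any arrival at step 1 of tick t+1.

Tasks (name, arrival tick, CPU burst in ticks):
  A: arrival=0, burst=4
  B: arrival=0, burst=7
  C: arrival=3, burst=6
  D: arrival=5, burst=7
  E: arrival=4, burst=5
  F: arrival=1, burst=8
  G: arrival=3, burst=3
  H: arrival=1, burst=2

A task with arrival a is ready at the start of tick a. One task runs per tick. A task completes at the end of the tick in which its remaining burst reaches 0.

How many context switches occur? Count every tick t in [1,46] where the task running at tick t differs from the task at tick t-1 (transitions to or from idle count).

t=0: queue=[A,B] q_used=0 → run A
t=1: queue=[A,B,F,H] q_used=1 → run A
t=2: queue=[A,B,F,H] q_used=2 → run A
t=3: queue=[B,F,H,A,C,G] q_used=0 → run B
t=4: queue=[B,F,H,A,C,G,E] q_used=1 → run B
t=5: queue=[B,F,H,A,C,G,E,D] q_used=2 → run B
t=6: queue=[F,H,A,C,G,E,D,B] q_used=0 → run F
t=7: queue=[F,H,A,C,G,E,D,B] q_used=1 → run F
t=8: queue=[F,H,A,C,G,E,D,B] q_used=2 → run F
t=9: queue=[H,A,C,G,E,D,B,F] q_used=0 → run H
t=10: queue=[H,A,C,G,E,D,B,F] q_used=1 → run H
t=11: queue=[A,C,G,E,D,B,F] q_used=0 → run A
t=12: queue=[C,G,E,D,B,F] q_used=0 → run C
t=13: queue=[C,G,E,D,B,F] q_used=1 → run C
t=14: queue=[C,G,E,D,B,F] q_used=2 → run C
t=15: queue=[G,E,D,B,F,C] q_used=0 → run G
t=16: queue=[G,E,D,B,F,C] q_used=1 → run G
t=17: queue=[G,E,D,B,F,C] q_used=2 → run G
t=18: queue=[E,D,B,F,C] q_used=0 → run E
t=19: queue=[E,D,B,F,C] q_used=1 → run E
t=20: queue=[E,D,B,F,C] q_used=2 → run E
t=21: queue=[D,B,F,C,E] q_used=0 → run D
t=22: queue=[D,B,F,C,E] q_used=1 → run D
t=23: queue=[D,B,F,C,E] q_used=2 → run D
t=24: queue=[B,F,C,E,D] q_used=0 → run B
t=25: queue=[B,F,C,E,D] q_used=1 → run B
t=26: queue=[B,F,C,E,D] q_used=2 → run B
t=27: queue=[F,C,E,D,B] q_used=0 → run F
t=28: queue=[F,C,E,D,B] q_used=1 → run F
t=29: queue=[F,C,E,D,B] q_used=2 → run F
t=30: queue=[C,E,D,B,F] q_used=0 → run C
t=31: queue=[C,E,D,B,F] q_used=1 → run C
t=32: queue=[C,E,D,B,F] q_used=2 → run C
t=33: queue=[E,D,B,F] q_used=0 → run E
t=34: queue=[E,D,B,F] q_used=1 → run E
t=35: queue=[D,B,F] q_used=0 → run D
t=36: queue=[D,B,F] q_used=1 → run D
t=37: queue=[D,B,F] q_used=2 → run D
t=38: queue=[B,F,D] q_used=0 → run B
t=39: queue=[F,D] q_used=0 → run F
t=40: queue=[F,D] q_used=1 → run F
t=41: queue=[D] q_used=0 → run D
t=42: (idle)
t=43: (idle)
t=44: (idle)
t=45: (idle)
t=46: (idle)

context switches = 17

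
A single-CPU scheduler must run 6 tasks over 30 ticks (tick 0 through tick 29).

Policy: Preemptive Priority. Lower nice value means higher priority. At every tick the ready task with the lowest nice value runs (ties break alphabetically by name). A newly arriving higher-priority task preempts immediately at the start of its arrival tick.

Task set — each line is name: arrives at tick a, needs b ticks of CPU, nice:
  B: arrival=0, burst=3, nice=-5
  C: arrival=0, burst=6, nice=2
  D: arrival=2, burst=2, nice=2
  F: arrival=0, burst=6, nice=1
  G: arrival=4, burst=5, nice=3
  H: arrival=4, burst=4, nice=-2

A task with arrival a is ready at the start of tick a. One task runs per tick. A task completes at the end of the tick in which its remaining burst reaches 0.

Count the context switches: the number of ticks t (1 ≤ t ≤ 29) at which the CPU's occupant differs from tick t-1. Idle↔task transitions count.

t=0: ready={B,C,F} → run B
t=1: ready={B,C,F} → run B
t=2: ready={B,C,D,F} → run B
t=3: ready={C,D,F} → run F
t=4: ready={C,D,F,G,H} → run H
t=5: ready={C,D,F,G,H} → run H
t=6: ready={C,D,F,G,H} → run H
t=7: ready={C,D,F,G,H} → run H
t=8: ready={C,D,F,G} → run F
t=9: ready={C,D,F,G} → run F
t=10: ready={C,D,F,G} → run F
t=11: ready={C,D,F,G} → run F
t=12: ready={C,D,F,G} → run F
t=13: ready={C,D,G} → run C
t=14: ready={C,D,G} → run C
t=15: ready={C,D,G} → run C
t=16: ready={C,D,G} → run C
t=17: ready={C,D,G} → run C
t=18: ready={C,D,G} → run C
t=19: ready={D,G} → run D
t=20: ready={D,G} → run D
t=21: ready={G} → run G
t=22: ready={G} → run G
t=23: ready={G} → run G
t=24: ready={G} → run G
t=25: ready={G} → run G
t=26: (idle)
t=27: (idle)
t=28: (idle)
t=29: (idle)

context switches = 7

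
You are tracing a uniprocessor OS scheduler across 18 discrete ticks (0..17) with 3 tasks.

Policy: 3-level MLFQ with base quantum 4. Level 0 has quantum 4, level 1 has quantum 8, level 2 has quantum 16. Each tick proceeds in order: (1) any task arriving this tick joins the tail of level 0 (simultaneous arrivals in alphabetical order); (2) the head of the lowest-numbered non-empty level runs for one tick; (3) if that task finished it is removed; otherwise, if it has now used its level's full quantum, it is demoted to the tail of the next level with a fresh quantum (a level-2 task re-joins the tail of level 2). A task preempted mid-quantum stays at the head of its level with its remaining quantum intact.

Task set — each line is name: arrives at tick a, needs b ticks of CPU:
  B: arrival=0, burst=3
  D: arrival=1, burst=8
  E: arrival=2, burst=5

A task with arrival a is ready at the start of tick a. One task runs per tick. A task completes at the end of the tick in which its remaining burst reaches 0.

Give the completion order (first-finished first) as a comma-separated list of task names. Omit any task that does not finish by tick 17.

t=0: L0/L1/L2 = B/-/- → run B
t=1: L0/L1/L2 = BD/-/- → run B
t=2: L0/L1/L2 = BDE/-/- → run B
t=3: L0/L1/L2 = DE/-/- → run D
t=4: L0/L1/L2 = DE/-/- → run D
t=5: L0/L1/L2 = DE/-/- → run D
t=6: L0/L1/L2 = DE/-/- → run D
t=7: L0/L1/L2 = E/D/- → run E
t=8: L0/L1/L2 = E/D/- → run E
t=9: L0/L1/L2 = E/D/- → run E
t=10: L0/L1/L2 = E/D/- → run E
t=11: L0/L1/L2 = -/DE/- → run D
t=12: L0/L1/L2 = -/DE/- → run D
t=13: L0/L1/L2 = -/DE/- → run D
t=14: L0/L1/L2 = -/DE/- → run D
t=15: L0/L1/L2 = -/E/- → run E
t=16: (idle)
t=17: (idle)

completion order = B, D, E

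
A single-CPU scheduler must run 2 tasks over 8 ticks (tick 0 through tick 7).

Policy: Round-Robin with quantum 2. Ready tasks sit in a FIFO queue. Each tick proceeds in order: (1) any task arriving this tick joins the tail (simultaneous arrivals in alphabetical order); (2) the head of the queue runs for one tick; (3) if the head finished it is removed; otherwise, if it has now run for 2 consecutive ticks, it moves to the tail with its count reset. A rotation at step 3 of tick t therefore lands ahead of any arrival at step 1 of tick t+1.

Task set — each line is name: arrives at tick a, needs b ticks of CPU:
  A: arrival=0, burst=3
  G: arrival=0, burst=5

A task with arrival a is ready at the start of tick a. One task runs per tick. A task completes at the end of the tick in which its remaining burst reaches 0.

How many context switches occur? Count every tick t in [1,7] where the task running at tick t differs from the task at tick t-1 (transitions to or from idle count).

t=0: queue=[A,G] q_used=0 → run A
t=1: queue=[A,G] q_used=1 → run A
t=2: queue=[G,A] q_used=0 → run G
t=3: queue=[G,A] q_used=1 → run G
t=4: queue=[A,G] q_used=0 → run A
t=5: queue=[G] q_used=0 → run G
t=6: queue=[G] q_used=1 → run G
t=7: queue=[G] q_used=0 → run G

context switches = 3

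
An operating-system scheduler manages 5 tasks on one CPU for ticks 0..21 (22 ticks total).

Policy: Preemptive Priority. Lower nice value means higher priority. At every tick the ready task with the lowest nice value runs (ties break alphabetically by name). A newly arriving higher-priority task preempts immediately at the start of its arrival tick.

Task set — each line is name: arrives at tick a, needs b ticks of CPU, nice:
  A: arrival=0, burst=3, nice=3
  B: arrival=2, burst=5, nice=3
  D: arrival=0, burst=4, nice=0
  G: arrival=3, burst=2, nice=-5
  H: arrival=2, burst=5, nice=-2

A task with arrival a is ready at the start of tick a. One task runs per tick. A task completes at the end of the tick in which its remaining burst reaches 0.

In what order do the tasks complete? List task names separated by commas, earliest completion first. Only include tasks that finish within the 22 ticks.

t=0: ready={A,D} → run D
t=1: ready={A,D} → run D
t=2: ready={A,B,D,H} → run H
t=3: ready={A,B,D,G,H} → run G
t=4: ready={A,B,D,G,H} → run G
t=5: ready={A,B,D,H} → run H
t=6: ready={A,B,D,H} → run H
t=7: ready={A,B,D,H} → run H
t=8: ready={A,B,D,H} → run H
t=9: ready={A,B,D} → run D
t=10: ready={A,B,D} → run D
t=11: ready={A,B} → run A
t=12: ready={A,B} → run A
t=13: ready={A,B} → run A
t=14: ready={B} → run B
t=15: ready={B} → run B
t=16: ready={B} → run B
t=17: ready={B} → run B
t=18: ready={B} → run B
t=19: (idle)
t=20: (idle)
t=21: (idle)

completion order = G, H, D, A, B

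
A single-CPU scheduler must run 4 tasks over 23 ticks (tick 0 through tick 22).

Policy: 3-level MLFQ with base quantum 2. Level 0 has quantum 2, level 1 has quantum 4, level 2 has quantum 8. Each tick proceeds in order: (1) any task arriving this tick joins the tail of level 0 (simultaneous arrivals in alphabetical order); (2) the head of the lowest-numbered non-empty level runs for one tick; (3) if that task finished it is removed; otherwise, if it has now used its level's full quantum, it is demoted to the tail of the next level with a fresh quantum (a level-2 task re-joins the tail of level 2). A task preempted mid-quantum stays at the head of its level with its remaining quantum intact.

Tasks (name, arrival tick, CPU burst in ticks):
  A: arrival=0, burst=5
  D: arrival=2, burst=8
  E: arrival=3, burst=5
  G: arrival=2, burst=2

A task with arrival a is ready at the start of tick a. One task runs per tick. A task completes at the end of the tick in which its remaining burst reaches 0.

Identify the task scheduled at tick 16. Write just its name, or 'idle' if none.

running at tick 16 = E

t=0: L0/L1/L2 = A/-/- → run A
t=1: L0/L1/L2 = A/-/- → run A
t=2: L0/L1/L2 = DG/A/- → run D
t=3: L0/L1/L2 = DGE/A/- → run D
t=4: L0/L1/L2 = GE/AD/- → run G
t=5: L0/L1/L2 = GE/AD/- → run G
t=6: L0/L1/L2 = E/AD/- → run E
t=7: L0/L1/L2 = E/AD/- → run E
t=8: L0/L1/L2 = -/ADE/- → run A
t=9: L0/L1/L2 = -/ADE/- → run A
t=10: L0/L1/L2 = -/ADE/- → run A
t=11: L0/L1/L2 = -/DE/- → run D
t=12: L0/L1/L2 = -/DE/- → run D
t=13: L0/L1/L2 = -/DE/- → run D
t=14: L0/L1/L2 = -/DE/- → run D
t=15: L0/L1/L2 = -/E/D → run E
t=16: L0/L1/L2 = -/E/D → run E
t=17: L0/L1/L2 = -/E/D → run E
t=18: L0/L1/L2 = -/-/D → run D
t=19: L0/L1/L2 = -/-/D → run D
t=20: (idle)
t=21: (idle)
t=22: (idle)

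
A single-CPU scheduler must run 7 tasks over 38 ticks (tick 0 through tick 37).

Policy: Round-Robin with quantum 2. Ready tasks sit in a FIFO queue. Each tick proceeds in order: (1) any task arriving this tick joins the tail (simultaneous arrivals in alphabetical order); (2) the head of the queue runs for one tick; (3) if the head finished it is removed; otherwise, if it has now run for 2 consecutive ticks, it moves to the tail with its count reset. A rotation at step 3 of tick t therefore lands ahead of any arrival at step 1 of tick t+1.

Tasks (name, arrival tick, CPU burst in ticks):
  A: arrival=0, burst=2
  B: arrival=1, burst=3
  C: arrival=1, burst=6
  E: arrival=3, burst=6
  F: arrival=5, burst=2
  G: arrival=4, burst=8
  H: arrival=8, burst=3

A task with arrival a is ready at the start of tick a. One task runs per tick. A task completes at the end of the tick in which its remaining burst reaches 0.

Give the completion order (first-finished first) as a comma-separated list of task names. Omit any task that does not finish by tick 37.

completion order = A, B, F, C, E, H, G

t=0: queue=[A] q_used=0 → run A
t=1: queue=[A,B,C] q_used=1 → run A
t=2: queue=[B,C] q_used=0 → run B
t=3: queue=[B,C,E] q_used=1 → run B
t=4: queue=[C,E,B,G] q_used=0 → run C
t=5: queue=[C,E,B,G,F] q_used=1 → run C
t=6: queue=[E,B,G,F,C] q_used=0 → run E
t=7: queue=[E,B,G,F,C] q_used=1 → run E
t=8: queue=[B,G,F,C,E,H] q_used=0 → run B
t=9: queue=[G,F,C,E,H] q_used=0 → run G
t=10: queue=[G,F,C,E,H] q_used=1 → run G
t=11: queue=[F,C,E,H,G] q_used=0 → run F
t=12: queue=[F,C,E,H,G] q_used=1 → run F
t=13: queue=[C,E,H,G] q_used=0 → run C
t=14: queue=[C,E,H,G] q_used=1 → run C
t=15: queue=[E,H,G,C] q_used=0 → run E
t=16: queue=[E,H,G,C] q_used=1 → run E
t=17: queue=[H,G,C,E] q_used=0 → run H
t=18: queue=[H,G,C,E] q_used=1 → run H
t=19: queue=[G,C,E,H] q_used=0 → run G
t=20: queue=[G,C,E,H] q_used=1 → run G
t=21: queue=[C,E,H,G] q_used=0 → run C
t=22: queue=[C,E,H,G] q_used=1 → run C
t=23: queue=[E,H,G] q_used=0 → run E
t=24: queue=[E,H,G] q_used=1 → run E
t=25: queue=[H,G] q_used=0 → run H
t=26: queue=[G] q_used=0 → run G
t=27: queue=[G] q_used=1 → run G
t=28: queue=[G] q_used=0 → run G
t=29: queue=[G] q_used=1 → run G
t=30: (idle)
t=31: (idle)
t=32: (idle)
t=33: (idle)
t=34: (idle)
t=35: (idle)
t=36: (idle)
t=37: (idle)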